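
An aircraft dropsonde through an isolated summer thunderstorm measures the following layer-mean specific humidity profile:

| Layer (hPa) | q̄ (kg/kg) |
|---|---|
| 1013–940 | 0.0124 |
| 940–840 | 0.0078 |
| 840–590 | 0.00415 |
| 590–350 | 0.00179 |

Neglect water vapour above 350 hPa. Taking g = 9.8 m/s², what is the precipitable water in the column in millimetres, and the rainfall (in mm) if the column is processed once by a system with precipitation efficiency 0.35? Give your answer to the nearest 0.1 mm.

Precipitable water is the column-integrated vapour mass per unit area: PW = (1/g) Σ q̄ Δp, with q in kg/kg and Δp in Pa (1 kg/m² of water = 1 mm).
Layer 1013–940 hPa: Δp = 73 hPa = 7300 Pa, q̄ = 0.0124 kg/kg → 0.0124 × 7300 / 9.8 = 9.24 mm
Layer 940–840 hPa: Δp = 100 hPa = 10000 Pa, q̄ = 0.0078 kg/kg → 0.0078 × 10000 / 9.8 = 7.96 mm
Layer 840–590 hPa: Δp = 250 hPa = 25000 Pa, q̄ = 0.00415 kg/kg → 0.00415 × 25000 / 9.8 = 10.59 mm
Layer 590–350 hPa: Δp = 240 hPa = 24000 Pa, q̄ = 0.00179 kg/kg → 0.00179 × 24000 / 9.8 = 4.38 mm
PW = 9.24 + 7.96 + 10.59 + 4.38 = 32.17 ≈ 32.2 mm.
Rainfall = ε × PW = 0.35 × 32.2 = 11.3 mm.

PW ≈ 32.2 mm; rainfall ≈ 11.3 mm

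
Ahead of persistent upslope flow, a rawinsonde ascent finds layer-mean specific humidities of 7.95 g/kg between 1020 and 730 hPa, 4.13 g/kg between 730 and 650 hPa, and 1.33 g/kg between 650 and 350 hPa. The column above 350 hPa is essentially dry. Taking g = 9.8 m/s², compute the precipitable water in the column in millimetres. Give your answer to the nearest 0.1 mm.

PW ≈ 31.0 mm

Precipitable water is the column-integrated vapour mass per unit area: PW = (1/g) Σ q̄ Δp, with q in kg/kg and Δp in Pa (1 kg/m² of water = 1 mm).
Layer 1020–730 hPa: Δp = 290 hPa = 29000 Pa, q̄ = 0.00795 kg/kg → 0.00795 × 29000 / 9.8 = 23.53 mm
Layer 730–650 hPa: Δp = 80 hPa = 8000 Pa, q̄ = 0.00413 kg/kg → 0.00413 × 8000 / 9.8 = 3.37 mm
Layer 650–350 hPa: Δp = 300 hPa = 30000 Pa, q̄ = 0.00133 kg/kg → 0.00133 × 30000 / 9.8 = 4.07 mm
PW = 23.53 + 3.37 + 4.07 = 30.97 ≈ 31.0 mm.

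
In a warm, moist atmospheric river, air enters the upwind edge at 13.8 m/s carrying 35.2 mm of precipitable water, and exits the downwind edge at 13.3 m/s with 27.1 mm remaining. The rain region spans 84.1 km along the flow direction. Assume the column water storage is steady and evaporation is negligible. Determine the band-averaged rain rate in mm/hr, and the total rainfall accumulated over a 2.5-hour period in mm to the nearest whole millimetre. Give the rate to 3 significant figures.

Column moisture flux per unit crosswind length is F = V × PW.
Inflow: F_in = 13.8 × 35.2 = 485.76 mm·m/s
Outflow: F_out = 13.3 × 27.1 = 360.43 mm·m/s
Steady-state rate R = (F_in − F_out)/L = (485.76 − 360.43) / 84100 m = 1.490e-03 mm/s.
R = 1.490e-03 × 3600 = 5.36 mm/hr.
Over 2.5 h: total = 5.36 × 2.5 = 13.4 ≈ 13 mm.

R ≈ 5.36 mm/hr; total ≈ 13 mm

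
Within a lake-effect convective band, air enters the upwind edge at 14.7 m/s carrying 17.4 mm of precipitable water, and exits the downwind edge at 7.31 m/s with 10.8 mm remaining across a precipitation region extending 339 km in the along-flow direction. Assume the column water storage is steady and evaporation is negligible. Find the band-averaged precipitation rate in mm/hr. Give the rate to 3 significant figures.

R ≈ 1.88 mm/hr

Column moisture flux per unit crosswind length is F = V × PW.
Inflow: F_in = 14.7 × 17.4 = 255.78 mm·m/s
Outflow: F_out = 7.31 × 10.8 = 78.948 mm·m/s
Steady-state rate R = (F_in − F_out)/L = (255.78 − 78.948) / 339000 m = 5.216e-04 mm/s.
R = 5.216e-04 × 3600 = 1.88 mm/hr.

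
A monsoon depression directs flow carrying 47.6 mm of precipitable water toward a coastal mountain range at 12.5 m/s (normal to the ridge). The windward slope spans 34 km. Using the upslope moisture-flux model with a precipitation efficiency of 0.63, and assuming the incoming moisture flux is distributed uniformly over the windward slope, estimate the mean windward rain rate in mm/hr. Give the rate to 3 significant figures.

R ≈ 39.7 mm/hr

Incoming column moisture flux per unit ridge length: F = V × PW = 12.5 × 47.6 = 595 mm·m/s.
Spread over the 34 km slope with efficiency ε = 0.63: R = ε·F/W = 0.63 × 595 / 34000 m = 1.103e-02 mm/s.
R = 1.103e-02 × 3600 = 39.7 mm/hr.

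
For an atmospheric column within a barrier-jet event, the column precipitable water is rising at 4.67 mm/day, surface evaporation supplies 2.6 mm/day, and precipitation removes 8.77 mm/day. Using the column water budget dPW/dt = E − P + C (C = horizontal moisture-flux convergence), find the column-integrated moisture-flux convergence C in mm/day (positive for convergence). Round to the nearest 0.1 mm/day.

dPW/dt = +4.67 mm/day.
C = dPW/dt − E + P = (+4.67) − 2.6 + 8.77 = 10.8 mm/day.

C ≈ 10.8 mm/day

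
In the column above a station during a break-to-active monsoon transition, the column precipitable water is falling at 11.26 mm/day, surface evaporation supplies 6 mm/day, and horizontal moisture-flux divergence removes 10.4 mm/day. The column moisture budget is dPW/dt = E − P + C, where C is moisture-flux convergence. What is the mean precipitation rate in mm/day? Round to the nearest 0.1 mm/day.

dPW/dt = -11.26 mm/day.
P = E + C − dPW/dt = 6 + (-10.4) − (-11.26) = 6.9 mm/day.

P ≈ 6.9 mm/day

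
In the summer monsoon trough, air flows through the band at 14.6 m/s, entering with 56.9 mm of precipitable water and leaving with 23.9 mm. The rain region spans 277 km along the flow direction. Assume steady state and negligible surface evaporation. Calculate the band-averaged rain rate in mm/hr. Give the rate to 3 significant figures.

R ≈ 6.26 mm/hr

Column moisture flux per unit crosswind length is F = V × PW.
Inflow: F_in = 14.6 × 56.9 = 830.74 mm·m/s
Outflow: F_out = 14.6 × 23.9 = 348.94 mm·m/s
Steady-state rate R = (F_in − F_out)/L = (830.74 − 348.94) / 277000 m = 1.739e-03 mm/s.
R = 1.739e-03 × 3600 = 6.26 mm/hr.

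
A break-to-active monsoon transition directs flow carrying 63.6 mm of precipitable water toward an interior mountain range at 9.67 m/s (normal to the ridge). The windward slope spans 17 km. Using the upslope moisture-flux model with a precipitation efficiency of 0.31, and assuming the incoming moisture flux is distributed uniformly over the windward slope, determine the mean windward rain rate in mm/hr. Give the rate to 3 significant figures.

R ≈ 40.4 mm/hr

Incoming column moisture flux per unit ridge length: F = V × PW = 9.67 × 63.6 = 615.012 mm·m/s.
Spread over the 17 km slope with efficiency ε = 0.31: R = ε·F/W = 0.31 × 615.012 / 17000 m = 1.121e-02 mm/s.
R = 1.121e-02 × 3600 = 40.4 mm/hr.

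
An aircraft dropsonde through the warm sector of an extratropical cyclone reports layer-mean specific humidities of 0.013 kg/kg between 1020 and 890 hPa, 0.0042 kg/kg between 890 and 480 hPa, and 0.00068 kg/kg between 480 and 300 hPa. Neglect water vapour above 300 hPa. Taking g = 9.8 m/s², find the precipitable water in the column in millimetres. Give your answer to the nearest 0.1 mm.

Precipitable water is the column-integrated vapour mass per unit area: PW = (1/g) Σ q̄ Δp, with q in kg/kg and Δp in Pa (1 kg/m² of water = 1 mm).
Layer 1020–890 hPa: Δp = 130 hPa = 13000 Pa, q̄ = 0.013 kg/kg → 0.013 × 13000 / 9.8 = 17.24 mm
Layer 890–480 hPa: Δp = 410 hPa = 41000 Pa, q̄ = 0.0042 kg/kg → 0.0042 × 41000 / 9.8 = 17.57 mm
Layer 480–300 hPa: Δp = 180 hPa = 18000 Pa, q̄ = 0.00068 kg/kg → 0.00068 × 18000 / 9.8 = 1.25 mm
PW = 17.24 + 17.57 + 1.25 = 36.06 ≈ 36.1 mm.

PW ≈ 36.1 mm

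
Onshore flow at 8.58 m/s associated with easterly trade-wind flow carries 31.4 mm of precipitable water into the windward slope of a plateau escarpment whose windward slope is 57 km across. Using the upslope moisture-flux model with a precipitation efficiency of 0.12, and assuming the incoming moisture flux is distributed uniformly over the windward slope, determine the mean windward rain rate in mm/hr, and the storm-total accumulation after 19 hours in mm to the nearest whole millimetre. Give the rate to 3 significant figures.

Incoming column moisture flux per unit ridge length: F = V × PW = 8.58 × 31.4 = 269.412 mm·m/s.
Spread over the 57 km slope with efficiency ε = 0.12: R = ε·F/W = 0.12 × 269.412 / 57000 m = 5.672e-04 mm/s.
R = 5.672e-04 × 3600 = 2.04 mm/hr.
Over 19 h: total = 2.04 × 19 = 38.76 ≈ 39 mm.

R ≈ 2.04 mm/hr; total ≈ 39 mm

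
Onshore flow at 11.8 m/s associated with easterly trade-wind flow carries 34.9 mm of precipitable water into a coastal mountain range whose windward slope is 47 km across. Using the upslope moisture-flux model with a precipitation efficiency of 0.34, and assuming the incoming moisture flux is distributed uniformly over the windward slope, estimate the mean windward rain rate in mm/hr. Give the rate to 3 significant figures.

R ≈ 10.7 mm/hr

Incoming column moisture flux per unit ridge length: F = V × PW = 11.8 × 34.9 = 411.82 mm·m/s.
Spread over the 47 km slope with efficiency ε = 0.34: R = ε·F/W = 0.34 × 411.82 / 47000 m = 2.979e-03 mm/s.
R = 2.979e-03 × 3600 = 10.7 mm/hr.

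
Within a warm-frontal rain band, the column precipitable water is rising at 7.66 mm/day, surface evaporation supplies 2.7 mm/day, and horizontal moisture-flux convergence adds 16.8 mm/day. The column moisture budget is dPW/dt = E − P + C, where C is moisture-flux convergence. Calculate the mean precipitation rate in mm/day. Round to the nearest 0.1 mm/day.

dPW/dt = +7.66 mm/day.
P = E + C − dPW/dt = 2.7 + (16.8) − (+7.66) = 11.8 mm/day.

P ≈ 11.8 mm/day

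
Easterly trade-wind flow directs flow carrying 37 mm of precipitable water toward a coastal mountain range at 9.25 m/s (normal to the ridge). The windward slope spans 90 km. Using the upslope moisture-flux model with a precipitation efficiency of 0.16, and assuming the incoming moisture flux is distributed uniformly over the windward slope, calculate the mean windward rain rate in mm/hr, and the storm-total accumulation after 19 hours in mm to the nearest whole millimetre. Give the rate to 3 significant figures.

Incoming column moisture flux per unit ridge length: F = V × PW = 9.25 × 37 = 342.25 mm·m/s.
Spread over the 90 km slope with efficiency ε = 0.16: R = ε·F/W = 0.16 × 342.25 / 90000 m = 6.084e-04 mm/s.
R = 6.084e-04 × 3600 = 2.19 mm/hr.
Over 19 h: total = 2.19 × 19 = 41.61 ≈ 42 mm.

R ≈ 2.19 mm/hr; total ≈ 42 mm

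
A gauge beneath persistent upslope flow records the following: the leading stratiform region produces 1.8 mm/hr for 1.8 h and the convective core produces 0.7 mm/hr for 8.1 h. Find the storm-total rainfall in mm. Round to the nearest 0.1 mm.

Total = Σ Rᵢ Δtᵢ = 1.8 × 1.8 + 0.7 × 8.1
      = 3.24 + 5.67 = 8.9 mm.

total ≈ 8.9 mm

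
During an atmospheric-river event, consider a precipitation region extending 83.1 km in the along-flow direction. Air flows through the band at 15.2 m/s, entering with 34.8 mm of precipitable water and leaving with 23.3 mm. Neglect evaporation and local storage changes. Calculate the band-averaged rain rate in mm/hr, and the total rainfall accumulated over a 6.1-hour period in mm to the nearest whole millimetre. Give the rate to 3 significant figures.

R ≈ 7.57 mm/hr; total ≈ 46 mm

Column moisture flux per unit crosswind length is F = V × PW.
Inflow: F_in = 15.2 × 34.8 = 528.96 mm·m/s
Outflow: F_out = 15.2 × 23.3 = 354.16 mm·m/s
Steady-state rate R = (F_in − F_out)/L = (528.96 − 354.16) / 83100 m = 2.103e-03 mm/s.
R = 2.103e-03 × 3600 = 7.57 mm/hr.
Over 6.1 h: total = 7.57 × 6.1 = 46.177 ≈ 46 mm.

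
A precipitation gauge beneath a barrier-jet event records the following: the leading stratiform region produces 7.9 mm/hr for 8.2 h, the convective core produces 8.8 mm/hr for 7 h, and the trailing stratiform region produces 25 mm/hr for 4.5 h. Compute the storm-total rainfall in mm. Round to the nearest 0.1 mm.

Total = Σ Rᵢ Δtᵢ = 7.9 × 8.2 + 8.8 × 7 + 25 × 4.5
      = 64.78 + 61.6 + 112.5 = 238.9 mm.

total ≈ 238.9 mm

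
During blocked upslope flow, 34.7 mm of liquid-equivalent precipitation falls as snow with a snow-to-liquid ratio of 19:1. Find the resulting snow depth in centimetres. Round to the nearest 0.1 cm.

snow depth ≈ 65.9 cm

Snow depth = liquid × ratio = 34.7 mm × 19 = 659.3 mm = 65.9 cm.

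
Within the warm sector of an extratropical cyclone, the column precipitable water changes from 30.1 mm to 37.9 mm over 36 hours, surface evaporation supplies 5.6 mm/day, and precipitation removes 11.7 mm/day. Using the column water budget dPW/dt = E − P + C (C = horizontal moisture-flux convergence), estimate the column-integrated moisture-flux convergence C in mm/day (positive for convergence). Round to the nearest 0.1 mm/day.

C ≈ 11.3 mm/day

dPW/dt = (37.9 − 30.1) mm / (36/24 day) = +5.200 mm/day.
C = dPW/dt − E + P = (+5.200) − 5.6 + 11.7 = 11.3 mm/day.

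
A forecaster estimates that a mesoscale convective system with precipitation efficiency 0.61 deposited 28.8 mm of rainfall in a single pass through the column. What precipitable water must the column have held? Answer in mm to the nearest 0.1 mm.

PW ≈ 47.2 mm

PW = rainfall / ε = 28.8 / 0.61 = 47.2 mm.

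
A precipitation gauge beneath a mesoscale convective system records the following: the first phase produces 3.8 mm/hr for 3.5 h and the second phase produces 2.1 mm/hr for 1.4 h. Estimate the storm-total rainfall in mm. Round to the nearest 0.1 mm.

total ≈ 16.2 mm

Total = Σ Rᵢ Δtᵢ = 3.8 × 3.5 + 2.1 × 1.4
      = 13.3 + 2.94 = 16.2 mm.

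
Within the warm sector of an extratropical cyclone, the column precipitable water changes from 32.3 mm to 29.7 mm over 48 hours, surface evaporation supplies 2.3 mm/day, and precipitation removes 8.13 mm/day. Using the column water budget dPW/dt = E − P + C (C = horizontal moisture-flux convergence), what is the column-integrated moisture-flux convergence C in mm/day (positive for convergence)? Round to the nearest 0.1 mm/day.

dPW/dt = (29.7 − 32.3) mm / (48/24 day) = -1.300 mm/day.
C = dPW/dt − E + P = (-1.300) − 2.3 + 8.13 = 4.5 mm/day.

C ≈ 4.5 mm/day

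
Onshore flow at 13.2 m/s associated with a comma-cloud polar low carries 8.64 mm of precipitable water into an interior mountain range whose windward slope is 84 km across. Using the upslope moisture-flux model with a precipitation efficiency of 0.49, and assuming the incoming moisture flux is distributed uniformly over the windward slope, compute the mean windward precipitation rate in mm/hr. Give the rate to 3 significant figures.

Incoming column moisture flux per unit ridge length: F = V × PW = 13.2 × 8.64 = 114.048 mm·m/s.
Spread over the 84 km slope with efficiency ε = 0.49: R = ε·F/W = 0.49 × 114.048 / 84000 m = 6.653e-04 mm/s.
R = 6.653e-04 × 3600 = 2.40 mm/hr.

R ≈ 2.40 mm/hr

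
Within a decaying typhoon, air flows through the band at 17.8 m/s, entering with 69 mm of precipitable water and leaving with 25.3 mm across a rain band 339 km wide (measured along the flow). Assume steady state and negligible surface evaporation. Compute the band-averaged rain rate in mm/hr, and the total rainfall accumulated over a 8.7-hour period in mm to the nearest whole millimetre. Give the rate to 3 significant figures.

Column moisture flux per unit crosswind length is F = V × PW.
Inflow: F_in = 17.8 × 69 = 1228.2 mm·m/s
Outflow: F_out = 17.8 × 25.3 = 450.34 mm·m/s
Steady-state rate R = (F_in − F_out)/L = (1228.2 − 450.34) / 339000 m = 2.295e-03 mm/s.
R = 2.295e-03 × 3600 = 8.26 mm/hr.
Over 8.7 h: total = 8.26 × 8.7 = 71.862 ≈ 72 mm.

R ≈ 8.26 mm/hr; total ≈ 72 mm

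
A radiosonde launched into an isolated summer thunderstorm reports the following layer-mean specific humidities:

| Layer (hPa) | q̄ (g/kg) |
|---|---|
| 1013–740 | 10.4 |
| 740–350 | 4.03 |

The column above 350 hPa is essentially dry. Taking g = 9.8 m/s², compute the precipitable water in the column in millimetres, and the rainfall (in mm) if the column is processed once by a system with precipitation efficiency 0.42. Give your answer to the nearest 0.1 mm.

PW ≈ 45.0 mm; rainfall ≈ 18.9 mm

Precipitable water is the column-integrated vapour mass per unit area: PW = (1/g) Σ q̄ Δp, with q in kg/kg and Δp in Pa (1 kg/m² of water = 1 mm).
Layer 1013–740 hPa: Δp = 273 hPa = 27300 Pa, q̄ = 0.0104 kg/kg → 0.0104 × 27300 / 9.8 = 28.97 mm
Layer 740–350 hPa: Δp = 390 hPa = 39000 Pa, q̄ = 0.00403 kg/kg → 0.00403 × 39000 / 9.8 = 16.04 mm
PW = 28.97 + 16.04 = 45.01 ≈ 45.0 mm.
Rainfall = ε × PW = 0.42 × 45.0 = 18.9 mm.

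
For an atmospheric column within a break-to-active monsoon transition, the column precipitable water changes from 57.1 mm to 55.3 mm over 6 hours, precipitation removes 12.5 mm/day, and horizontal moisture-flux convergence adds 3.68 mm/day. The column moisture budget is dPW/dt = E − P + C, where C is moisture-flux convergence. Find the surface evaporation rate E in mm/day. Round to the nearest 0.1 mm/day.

dPW/dt = (55.3 − 57.1) mm / (6/24 day) = -7.200 mm/day.
E = dPW/dt + P − C = (-7.200) + 12.5 − (3.68) = 1.6 mm/day.

E ≈ 1.6 mm/day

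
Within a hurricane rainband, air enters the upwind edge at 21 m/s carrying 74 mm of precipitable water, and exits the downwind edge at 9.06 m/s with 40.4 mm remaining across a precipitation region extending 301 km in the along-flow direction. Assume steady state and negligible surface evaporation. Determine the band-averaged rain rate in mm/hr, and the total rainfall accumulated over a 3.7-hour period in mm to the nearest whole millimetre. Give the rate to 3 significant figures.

Column moisture flux per unit crosswind length is F = V × PW.
Inflow: F_in = 21 × 74 = 1554 mm·m/s
Outflow: F_out = 9.06 × 40.4 = 366.024 mm·m/s
Steady-state rate R = (F_in − F_out)/L = (1554 − 366.024) / 301000 m = 3.947e-03 mm/s.
R = 3.947e-03 × 3600 = 14.2 mm/hr.
Over 3.7 h: total = 14.2 × 3.7 = 52.54 ≈ 53 mm.

R ≈ 14.2 mm/hr; total ≈ 53 mm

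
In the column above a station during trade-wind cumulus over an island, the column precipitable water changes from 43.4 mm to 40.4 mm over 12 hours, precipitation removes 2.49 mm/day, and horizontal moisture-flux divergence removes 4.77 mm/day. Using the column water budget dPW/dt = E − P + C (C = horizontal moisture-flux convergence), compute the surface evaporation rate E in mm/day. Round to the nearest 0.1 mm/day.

dPW/dt = (40.4 − 43.4) mm / (12/24 day) = -6.000 mm/day.
E = dPW/dt + P − C = (-6.000) + 2.49 − (-4.77) = 1.3 mm/day.

E ≈ 1.3 mm/day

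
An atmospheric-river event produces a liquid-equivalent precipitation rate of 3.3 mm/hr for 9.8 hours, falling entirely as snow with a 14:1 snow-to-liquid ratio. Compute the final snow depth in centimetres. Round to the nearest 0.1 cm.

Liquid-equivalent depth = 3.3 × 9.8 = 32.34 mm.
Snow depth = 32.34 mm × 14 = 452.76 mm = 45.3 cm.

snow depth ≈ 45.3 cm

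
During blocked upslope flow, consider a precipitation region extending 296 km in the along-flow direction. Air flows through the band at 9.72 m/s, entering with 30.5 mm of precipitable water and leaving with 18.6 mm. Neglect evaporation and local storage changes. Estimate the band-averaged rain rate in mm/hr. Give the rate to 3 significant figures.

Column moisture flux per unit crosswind length is F = V × PW.
Inflow: F_in = 9.72 × 30.5 = 296.46 mm·m/s
Outflow: F_out = 9.72 × 18.6 = 180.792 mm·m/s
Steady-state rate R = (F_in − F_out)/L = (296.46 − 180.792) / 296000 m = 3.908e-04 mm/s.
R = 3.908e-04 × 3600 = 1.41 mm/hr.

R ≈ 1.41 mm/hr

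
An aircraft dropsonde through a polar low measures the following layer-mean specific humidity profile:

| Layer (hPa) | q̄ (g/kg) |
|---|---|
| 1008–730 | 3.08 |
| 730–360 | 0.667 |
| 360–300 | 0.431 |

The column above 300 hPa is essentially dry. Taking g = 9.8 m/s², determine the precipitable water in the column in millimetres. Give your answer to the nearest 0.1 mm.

PW ≈ 11.5 mm

Precipitable water is the column-integrated vapour mass per unit area: PW = (1/g) Σ q̄ Δp, with q in kg/kg and Δp in Pa (1 kg/m² of water = 1 mm).
Layer 1008–730 hPa: Δp = 278 hPa = 27800 Pa, q̄ = 0.00308 kg/kg → 0.00308 × 27800 / 9.8 = 8.74 mm
Layer 730–360 hPa: Δp = 370 hPa = 37000 Pa, q̄ = 0.000667 kg/kg → 0.000667 × 37000 / 9.8 = 2.52 mm
Layer 360–300 hPa: Δp = 60 hPa = 6000 Pa, q̄ = 0.000431 kg/kg → 0.000431 × 6000 / 9.8 = 0.26 mm
PW = 8.74 + 2.52 + 0.26 = 11.52 ≈ 11.5 mm.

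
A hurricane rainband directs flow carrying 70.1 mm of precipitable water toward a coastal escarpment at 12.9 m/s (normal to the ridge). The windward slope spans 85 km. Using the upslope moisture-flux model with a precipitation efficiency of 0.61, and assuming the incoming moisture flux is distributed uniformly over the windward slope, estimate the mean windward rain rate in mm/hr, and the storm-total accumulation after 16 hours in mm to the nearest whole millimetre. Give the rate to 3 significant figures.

R ≈ 23.4 mm/hr; total ≈ 374 mm

Incoming column moisture flux per unit ridge length: F = V × PW = 12.9 × 70.1 = 904.29 mm·m/s.
Spread over the 85 km slope with efficiency ε = 0.61: R = ε·F/W = 0.61 × 904.29 / 85000 m = 6.490e-03 mm/s.
R = 6.490e-03 × 3600 = 23.4 mm/hr.
Over 16 h: total = 23.4 × 16 = 374.4 ≈ 374 mm.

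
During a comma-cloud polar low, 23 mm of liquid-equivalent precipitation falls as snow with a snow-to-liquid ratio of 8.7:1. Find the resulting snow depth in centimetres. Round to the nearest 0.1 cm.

Snow depth = liquid × ratio = 23 mm × 8.7 = 200.1 mm = 20.0 cm.

snow depth ≈ 20.0 cm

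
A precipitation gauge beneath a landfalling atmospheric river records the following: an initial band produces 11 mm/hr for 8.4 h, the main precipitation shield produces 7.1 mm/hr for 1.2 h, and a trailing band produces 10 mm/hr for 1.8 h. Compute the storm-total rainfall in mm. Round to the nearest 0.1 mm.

total ≈ 118.9 mm

Total = Σ Rᵢ Δtᵢ = 11 × 8.4 + 7.1 × 1.2 + 10 × 1.8
      = 92.4 + 8.52 + 18 = 118.9 mm.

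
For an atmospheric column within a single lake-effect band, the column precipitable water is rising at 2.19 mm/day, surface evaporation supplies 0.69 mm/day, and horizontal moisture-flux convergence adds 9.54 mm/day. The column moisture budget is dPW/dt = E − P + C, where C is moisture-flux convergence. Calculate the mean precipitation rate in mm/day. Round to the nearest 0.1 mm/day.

P ≈ 8.0 mm/day

dPW/dt = +2.19 mm/day.
P = E + C − dPW/dt = 0.69 + (9.54) − (+2.19) = 8.0 mm/day.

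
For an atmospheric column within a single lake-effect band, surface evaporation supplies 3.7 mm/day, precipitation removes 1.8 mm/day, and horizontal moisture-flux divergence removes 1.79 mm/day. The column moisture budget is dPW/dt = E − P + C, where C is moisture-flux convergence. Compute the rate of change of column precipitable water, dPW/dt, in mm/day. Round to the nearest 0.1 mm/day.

dPW/dt ≈ 0.1 mm/day

dPW/dt = E − P + C = 3.7 − 1.8 + (-1.79) = 0.1 mm/day.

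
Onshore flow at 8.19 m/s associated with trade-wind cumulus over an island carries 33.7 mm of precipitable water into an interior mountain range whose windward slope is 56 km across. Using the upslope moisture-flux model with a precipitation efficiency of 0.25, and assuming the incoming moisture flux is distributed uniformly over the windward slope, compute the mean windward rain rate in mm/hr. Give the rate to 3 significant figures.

Incoming column moisture flux per unit ridge length: F = V × PW = 8.19 × 33.7 = 276.003 mm·m/s.
Spread over the 56 km slope with efficiency ε = 0.25: R = ε·F/W = 0.25 × 276.003 / 56000 m = 1.232e-03 mm/s.
R = 1.232e-03 × 3600 = 4.44 mm/hr.

R ≈ 4.44 mm/hr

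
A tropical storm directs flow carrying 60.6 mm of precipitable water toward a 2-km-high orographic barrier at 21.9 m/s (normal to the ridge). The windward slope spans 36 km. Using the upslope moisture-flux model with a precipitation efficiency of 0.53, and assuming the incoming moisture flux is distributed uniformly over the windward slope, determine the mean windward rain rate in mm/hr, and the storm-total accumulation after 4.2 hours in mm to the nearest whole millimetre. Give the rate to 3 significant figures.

R ≈ 70.3 mm/hr; total ≈ 295 mm

Incoming column moisture flux per unit ridge length: F = V × PW = 21.9 × 60.6 = 1327.14 mm·m/s.
Spread over the 36 km slope with efficiency ε = 0.53: R = ε·F/W = 0.53 × 1327.14 / 36000 m = 1.954e-02 mm/s.
R = 1.954e-02 × 3600 = 70.3 mm/hr.
Over 4.2 h: total = 70.3 × 4.2 = 295.26 ≈ 295 mm.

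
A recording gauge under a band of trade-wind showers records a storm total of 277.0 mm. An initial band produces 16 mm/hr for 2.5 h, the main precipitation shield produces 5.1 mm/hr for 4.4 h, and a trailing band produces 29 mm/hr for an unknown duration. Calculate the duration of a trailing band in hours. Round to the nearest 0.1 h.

duration ≈ 7.4 h

Known phases: 16 × 2.5 + 5.1 × 4.4 = 40 + 22.44 = 62.44 mm.
Remaining depth = 277.0 − 62.44 = 214.56 mm.
Duration = 214.56 / 29 = 7.4 h.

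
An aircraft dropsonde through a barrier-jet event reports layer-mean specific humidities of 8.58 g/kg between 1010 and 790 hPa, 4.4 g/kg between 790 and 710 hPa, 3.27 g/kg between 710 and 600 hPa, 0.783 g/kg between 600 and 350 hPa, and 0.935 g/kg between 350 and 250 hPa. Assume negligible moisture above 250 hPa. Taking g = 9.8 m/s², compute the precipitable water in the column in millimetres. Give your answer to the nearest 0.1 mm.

Precipitable water is the column-integrated vapour mass per unit area: PW = (1/g) Σ q̄ Δp, with q in kg/kg and Δp in Pa (1 kg/m² of water = 1 mm).
Layer 1010–790 hPa: Δp = 220 hPa = 22000 Pa, q̄ = 0.00858 kg/kg → 0.00858 × 22000 / 9.8 = 19.26 mm
Layer 790–710 hPa: Δp = 80 hPa = 8000 Pa, q̄ = 0.0044 kg/kg → 0.0044 × 8000 / 9.8 = 3.59 mm
Layer 710–600 hPa: Δp = 110 hPa = 11000 Pa, q̄ = 0.00327 kg/kg → 0.00327 × 11000 / 9.8 = 3.67 mm
Layer 600–350 hPa: Δp = 250 hPa = 25000 Pa, q̄ = 0.000783 kg/kg → 0.000783 × 25000 / 9.8 = 2.00 mm
Layer 350–250 hPa: Δp = 100 hPa = 10000 Pa, q̄ = 0.000935 kg/kg → 0.000935 × 10000 / 9.8 = 0.95 mm
PW = 19.26 + 3.59 + 3.67 + 2.00 + 0.95 = 29.47 ≈ 29.5 mm.

PW ≈ 29.5 mm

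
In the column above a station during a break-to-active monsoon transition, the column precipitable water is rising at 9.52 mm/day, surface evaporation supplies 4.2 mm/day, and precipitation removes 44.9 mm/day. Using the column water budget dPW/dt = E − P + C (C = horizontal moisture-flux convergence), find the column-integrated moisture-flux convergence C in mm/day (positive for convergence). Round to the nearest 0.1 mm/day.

dPW/dt = +9.52 mm/day.
C = dPW/dt − E + P = (+9.52) − 4.2 + 44.9 = 50.2 mm/day.

C ≈ 50.2 mm/day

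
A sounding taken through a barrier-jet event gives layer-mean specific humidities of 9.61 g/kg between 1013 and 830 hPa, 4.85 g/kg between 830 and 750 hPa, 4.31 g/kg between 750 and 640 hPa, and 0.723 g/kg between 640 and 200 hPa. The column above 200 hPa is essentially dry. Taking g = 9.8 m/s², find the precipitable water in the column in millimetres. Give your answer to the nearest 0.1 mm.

Precipitable water is the column-integrated vapour mass per unit area: PW = (1/g) Σ q̄ Δp, with q in kg/kg and Δp in Pa (1 kg/m² of water = 1 mm).
Layer 1013–830 hPa: Δp = 183 hPa = 18300 Pa, q̄ = 0.00961 kg/kg → 0.00961 × 18300 / 9.8 = 17.95 mm
Layer 830–750 hPa: Δp = 80 hPa = 8000 Pa, q̄ = 0.00485 kg/kg → 0.00485 × 8000 / 9.8 = 3.96 mm
Layer 750–640 hPa: Δp = 110 hPa = 11000 Pa, q̄ = 0.00431 kg/kg → 0.00431 × 11000 / 9.8 = 4.84 mm
Layer 640–200 hPa: Δp = 440 hPa = 44000 Pa, q̄ = 0.000723 kg/kg → 0.000723 × 44000 / 9.8 = 3.25 mm
PW = 17.95 + 3.96 + 4.84 + 3.25 = 30.00 ≈ 30.0 mm.

PW ≈ 30.0 mm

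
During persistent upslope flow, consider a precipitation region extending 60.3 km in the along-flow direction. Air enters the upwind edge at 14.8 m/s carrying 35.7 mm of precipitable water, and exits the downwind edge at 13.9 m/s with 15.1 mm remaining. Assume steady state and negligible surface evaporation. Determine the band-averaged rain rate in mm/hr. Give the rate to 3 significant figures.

R ≈ 19.0 mm/hr

Column moisture flux per unit crosswind length is F = V × PW.
Inflow: F_in = 14.8 × 35.7 = 528.36 mm·m/s
Outflow: F_out = 13.9 × 15.1 = 209.89 mm·m/s
Steady-state rate R = (F_in − F_out)/L = (528.36 − 209.89) / 60300 m = 5.281e-03 mm/s.
R = 5.281e-03 × 3600 = 19.0 mm/hr.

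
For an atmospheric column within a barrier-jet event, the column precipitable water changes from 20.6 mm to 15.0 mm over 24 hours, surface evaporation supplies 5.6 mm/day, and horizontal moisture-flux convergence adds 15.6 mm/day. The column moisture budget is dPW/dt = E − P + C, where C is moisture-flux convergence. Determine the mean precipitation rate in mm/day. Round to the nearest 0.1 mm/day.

dPW/dt = (15.0 − 20.6) mm / (24/24 day) = -5.600 mm/day.
P = E + C − dPW/dt = 5.6 + (15.6) − (-5.600) = 26.8 mm/day.

P ≈ 26.8 mm/day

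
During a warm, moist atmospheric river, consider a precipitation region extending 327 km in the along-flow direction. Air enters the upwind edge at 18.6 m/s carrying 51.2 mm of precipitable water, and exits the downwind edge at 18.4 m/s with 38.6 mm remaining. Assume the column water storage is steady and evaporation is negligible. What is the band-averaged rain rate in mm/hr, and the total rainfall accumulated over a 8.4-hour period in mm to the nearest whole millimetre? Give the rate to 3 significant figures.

R ≈ 2.67 mm/hr; total ≈ 22 mm

Column moisture flux per unit crosswind length is F = V × PW.
Inflow: F_in = 18.6 × 51.2 = 952.32 mm·m/s
Outflow: F_out = 18.4 × 38.6 = 710.24 mm·m/s
Steady-state rate R = (F_in − F_out)/L = (952.32 − 710.24) / 327000 m = 7.403e-04 mm/s.
R = 7.403e-04 × 3600 = 2.67 mm/hr.
Over 8.4 h: total = 2.67 × 8.4 = 22.428 ≈ 22 mm.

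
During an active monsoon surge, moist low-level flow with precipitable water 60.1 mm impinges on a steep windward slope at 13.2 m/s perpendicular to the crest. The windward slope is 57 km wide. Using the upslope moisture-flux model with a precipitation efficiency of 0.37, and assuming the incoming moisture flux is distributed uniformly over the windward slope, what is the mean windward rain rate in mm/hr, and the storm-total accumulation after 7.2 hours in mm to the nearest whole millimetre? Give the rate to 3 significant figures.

R ≈ 18.5 mm/hr; total ≈ 133 mm

Incoming column moisture flux per unit ridge length: F = V × PW = 13.2 × 60.1 = 793.32 mm·m/s.
Spread over the 57 km slope with efficiency ε = 0.37: R = ε·F/W = 0.37 × 793.32 / 57000 m = 5.150e-03 mm/s.
R = 5.150e-03 × 3600 = 18.5 mm/hr.
Over 7.2 h: total = 18.5 × 7.2 = 133.2 ≈ 133 mm.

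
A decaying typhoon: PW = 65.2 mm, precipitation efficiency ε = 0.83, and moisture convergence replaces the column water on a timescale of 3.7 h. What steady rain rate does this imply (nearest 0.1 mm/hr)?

Each overturning extracts ε × PW = 0.83 × 65.2 = 54.116 mm.
Rate = ε·PW / τ = 54.116 / 3.7 h = 14.6 mm/hr.

R ≈ 14.6 mm/hr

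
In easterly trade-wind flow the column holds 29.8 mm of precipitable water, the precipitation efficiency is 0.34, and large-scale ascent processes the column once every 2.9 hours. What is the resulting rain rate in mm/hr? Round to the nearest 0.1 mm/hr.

Each overturning extracts ε × PW = 0.34 × 29.8 = 10.132 mm.
Rate = ε·PW / τ = 10.132 / 2.9 h = 3.5 mm/hr.

R ≈ 3.5 mm/hr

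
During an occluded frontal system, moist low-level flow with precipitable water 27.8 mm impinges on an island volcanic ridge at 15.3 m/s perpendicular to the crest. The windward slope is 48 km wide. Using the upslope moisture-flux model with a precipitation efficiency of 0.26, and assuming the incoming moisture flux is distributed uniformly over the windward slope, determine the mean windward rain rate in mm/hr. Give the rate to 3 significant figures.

R ≈ 8.29 mm/hr

Incoming column moisture flux per unit ridge length: F = V × PW = 15.3 × 27.8 = 425.34 mm·m/s.
Spread over the 48 km slope with efficiency ε = 0.26: R = ε·F/W = 0.26 × 425.34 / 48000 m = 2.304e-03 mm/s.
R = 2.304e-03 × 3600 = 8.29 mm/hr.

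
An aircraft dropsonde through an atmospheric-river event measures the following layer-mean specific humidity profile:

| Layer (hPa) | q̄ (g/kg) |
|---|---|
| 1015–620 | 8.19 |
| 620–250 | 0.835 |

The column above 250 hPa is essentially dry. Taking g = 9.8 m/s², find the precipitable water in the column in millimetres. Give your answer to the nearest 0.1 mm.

Precipitable water is the column-integrated vapour mass per unit area: PW = (1/g) Σ q̄ Δp, with q in kg/kg and Δp in Pa (1 kg/m² of water = 1 mm).
Layer 1015–620 hPa: Δp = 395 hPa = 39500 Pa, q̄ = 0.00819 kg/kg → 0.00819 × 39500 / 9.8 = 33.01 mm
Layer 620–250 hPa: Δp = 370 hPa = 37000 Pa, q̄ = 0.000835 kg/kg → 0.000835 × 37000 / 9.8 = 3.15 mm
PW = 33.01 + 3.15 = 36.16 ≈ 36.2 mm.

PW ≈ 36.2 mm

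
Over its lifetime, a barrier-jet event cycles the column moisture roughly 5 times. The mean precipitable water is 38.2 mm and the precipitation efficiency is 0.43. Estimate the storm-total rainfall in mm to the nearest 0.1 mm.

Each cycle deposits ε × PW = 0.43 × 38.2 = 16.426 mm.
Over 5 cycles: 5 × 16.426 = 82.1 mm.

rainfall ≈ 82.1 mm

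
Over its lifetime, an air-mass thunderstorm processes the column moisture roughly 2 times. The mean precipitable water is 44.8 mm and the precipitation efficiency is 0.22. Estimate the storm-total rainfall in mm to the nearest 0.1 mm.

Each cycle deposits ε × PW = 0.22 × 44.8 = 9.856 mm.
Over 2 cycles: 2 × 9.856 = 19.7 mm.

rainfall ≈ 19.7 mm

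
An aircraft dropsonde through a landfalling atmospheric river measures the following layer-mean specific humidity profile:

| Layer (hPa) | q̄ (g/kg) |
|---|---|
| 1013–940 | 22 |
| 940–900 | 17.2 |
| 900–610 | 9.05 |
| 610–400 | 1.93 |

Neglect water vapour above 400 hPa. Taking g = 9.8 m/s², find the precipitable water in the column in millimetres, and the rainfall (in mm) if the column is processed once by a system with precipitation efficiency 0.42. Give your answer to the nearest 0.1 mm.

PW ≈ 54.3 mm; rainfall ≈ 22.8 mm

Precipitable water is the column-integrated vapour mass per unit area: PW = (1/g) Σ q̄ Δp, with q in kg/kg and Δp in Pa (1 kg/m² of water = 1 mm).
Layer 1013–940 hPa: Δp = 73 hPa = 7300 Pa, q̄ = 0.022 kg/kg → 0.022 × 7300 / 9.8 = 16.39 mm
Layer 940–900 hPa: Δp = 40 hPa = 4000 Pa, q̄ = 0.0172 kg/kg → 0.0172 × 4000 / 9.8 = 7.02 mm
Layer 900–610 hPa: Δp = 290 hPa = 29000 Pa, q̄ = 0.00905 kg/kg → 0.00905 × 29000 / 9.8 = 26.78 mm
Layer 610–400 hPa: Δp = 210 hPa = 21000 Pa, q̄ = 0.00193 kg/kg → 0.00193 × 21000 / 9.8 = 4.14 mm
PW = 16.39 + 7.02 + 26.78 + 4.14 = 54.33 ≈ 54.3 mm.
Rainfall = ε × PW = 0.42 × 54.3 = 22.8 mm.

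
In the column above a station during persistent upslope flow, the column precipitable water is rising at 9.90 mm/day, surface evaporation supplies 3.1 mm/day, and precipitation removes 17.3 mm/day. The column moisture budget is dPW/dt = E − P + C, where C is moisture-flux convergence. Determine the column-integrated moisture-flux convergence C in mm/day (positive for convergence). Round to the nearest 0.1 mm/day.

C ≈ 24.1 mm/day

dPW/dt = +9.90 mm/day.
C = dPW/dt − E + P = (+9.90) − 3.1 + 17.3 = 24.1 mm/day.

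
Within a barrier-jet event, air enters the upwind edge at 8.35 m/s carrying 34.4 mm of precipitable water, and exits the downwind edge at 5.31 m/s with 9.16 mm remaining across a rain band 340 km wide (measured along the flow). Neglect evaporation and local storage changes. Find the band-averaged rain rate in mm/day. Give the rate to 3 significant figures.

R ≈ 60.6 mm/day

Column moisture flux per unit crosswind length is F = V × PW.
Inflow: F_in = 8.35 × 34.4 = 287.24 mm·m/s
Outflow: F_out = 5.31 × 9.16 = 48.6396 mm·m/s
Steady-state rate R = (F_in − F_out)/L = (287.24 − 48.6396) / 340000 m = 7.018e-04 mm/s.
R = 7.018e-04 × 3600 × 24 = 60.6 mm/day.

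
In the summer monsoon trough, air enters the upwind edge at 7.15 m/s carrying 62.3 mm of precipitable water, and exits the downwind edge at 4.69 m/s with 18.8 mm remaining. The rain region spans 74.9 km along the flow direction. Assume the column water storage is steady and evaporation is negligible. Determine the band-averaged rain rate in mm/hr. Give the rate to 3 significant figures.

R ≈ 17.2 mm/hr

Column moisture flux per unit crosswind length is F = V × PW.
Inflow: F_in = 7.15 × 62.3 = 445.445 mm·m/s
Outflow: F_out = 4.69 × 18.8 = 88.172 mm·m/s
Steady-state rate R = (F_in − F_out)/L = (445.445 − 88.172) / 74900 m = 4.770e-03 mm/s.
R = 4.770e-03 × 3600 = 17.2 mm/hr.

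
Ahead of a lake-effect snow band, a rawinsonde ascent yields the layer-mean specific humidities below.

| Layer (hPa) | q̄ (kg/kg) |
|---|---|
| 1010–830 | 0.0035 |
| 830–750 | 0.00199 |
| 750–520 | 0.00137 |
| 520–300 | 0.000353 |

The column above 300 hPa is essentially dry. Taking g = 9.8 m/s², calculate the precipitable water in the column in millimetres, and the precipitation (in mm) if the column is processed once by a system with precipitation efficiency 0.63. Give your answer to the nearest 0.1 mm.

Precipitable water is the column-integrated vapour mass per unit area: PW = (1/g) Σ q̄ Δp, with q in kg/kg and Δp in Pa (1 kg/m² of water = 1 mm).
Layer 1010–830 hPa: Δp = 180 hPa = 18000 Pa, q̄ = 0.0035 kg/kg → 0.0035 × 18000 / 9.8 = 6.43 mm
Layer 830–750 hPa: Δp = 80 hPa = 8000 Pa, q̄ = 0.00199 kg/kg → 0.00199 × 8000 / 9.8 = 1.62 mm
Layer 750–520 hPa: Δp = 230 hPa = 23000 Pa, q̄ = 0.00137 kg/kg → 0.00137 × 23000 / 9.8 = 3.22 mm
Layer 520–300 hPa: Δp = 220 hPa = 22000 Pa, q̄ = 0.000353 kg/kg → 0.000353 × 22000 / 9.8 = 0.79 mm
PW = 6.43 + 1.62 + 3.22 + 0.79 = 12.06 ≈ 12.1 mm.
Precipitation = ε × PW = 0.63 × 12.1 = 7.6 mm.

PW ≈ 12.1 mm; precipitation ≈ 7.6 mm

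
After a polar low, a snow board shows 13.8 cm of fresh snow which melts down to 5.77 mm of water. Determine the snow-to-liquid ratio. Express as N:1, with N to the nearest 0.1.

ratio ≈ 23.9

Ratio = snow depth / SWE = 138 mm / 5.77 mm = 23.9, i.e. 23.9:1.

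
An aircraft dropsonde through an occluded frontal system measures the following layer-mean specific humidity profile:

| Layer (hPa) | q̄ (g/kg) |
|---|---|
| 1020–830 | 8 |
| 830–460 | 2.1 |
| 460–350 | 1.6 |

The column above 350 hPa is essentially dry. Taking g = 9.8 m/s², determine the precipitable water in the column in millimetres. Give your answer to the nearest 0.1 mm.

PW ≈ 25.2 mm

Precipitable water is the column-integrated vapour mass per unit area: PW = (1/g) Σ q̄ Δp, with q in kg/kg and Δp in Pa (1 kg/m² of water = 1 mm).
Layer 1020–830 hPa: Δp = 190 hPa = 19000 Pa, q̄ = 0.008 kg/kg → 0.008 × 19000 / 9.8 = 15.51 mm
Layer 830–460 hPa: Δp = 370 hPa = 37000 Pa, q̄ = 0.0021 kg/kg → 0.0021 × 37000 / 9.8 = 7.93 mm
Layer 460–350 hPa: Δp = 110 hPa = 11000 Pa, q̄ = 0.0016 kg/kg → 0.0016 × 11000 / 9.8 = 1.80 mm
PW = 15.51 + 7.93 + 1.80 = 25.24 ≈ 25.2 mm.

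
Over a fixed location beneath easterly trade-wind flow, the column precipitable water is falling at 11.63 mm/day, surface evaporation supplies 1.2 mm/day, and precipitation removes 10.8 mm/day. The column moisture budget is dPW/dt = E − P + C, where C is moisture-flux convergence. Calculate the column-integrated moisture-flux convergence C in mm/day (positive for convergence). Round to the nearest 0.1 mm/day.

C ≈ -2.0 mm/day

dPW/dt = -11.63 mm/day.
C = dPW/dt − E + P = (-11.63) − 1.2 + 10.8 = -2.0 mm/day.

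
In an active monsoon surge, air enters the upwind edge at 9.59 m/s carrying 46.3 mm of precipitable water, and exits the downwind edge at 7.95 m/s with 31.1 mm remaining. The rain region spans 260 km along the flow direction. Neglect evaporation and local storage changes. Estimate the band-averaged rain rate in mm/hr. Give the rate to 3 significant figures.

Column moisture flux per unit crosswind length is F = V × PW.
Inflow: F_in = 9.59 × 46.3 = 444.017 mm·m/s
Outflow: F_out = 7.95 × 31.1 = 247.245 mm·m/s
Steady-state rate R = (F_in − F_out)/L = (444.017 − 247.245) / 260000 m = 7.568e-04 mm/s.
R = 7.568e-04 × 3600 = 2.72 mm/hr.

R ≈ 2.72 mm/hr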